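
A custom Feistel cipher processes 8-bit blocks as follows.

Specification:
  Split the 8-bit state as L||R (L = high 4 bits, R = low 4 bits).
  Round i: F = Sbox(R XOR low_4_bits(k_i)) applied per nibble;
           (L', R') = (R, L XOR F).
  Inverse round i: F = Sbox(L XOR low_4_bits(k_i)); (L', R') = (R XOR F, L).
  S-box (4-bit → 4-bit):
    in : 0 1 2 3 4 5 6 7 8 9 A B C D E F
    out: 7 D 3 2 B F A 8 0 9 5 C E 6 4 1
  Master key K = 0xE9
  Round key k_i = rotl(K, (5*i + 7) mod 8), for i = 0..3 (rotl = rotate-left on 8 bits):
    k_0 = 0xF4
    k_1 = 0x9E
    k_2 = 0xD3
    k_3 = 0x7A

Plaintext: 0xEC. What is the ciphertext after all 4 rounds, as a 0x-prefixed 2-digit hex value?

s_0 = plaintext = 0xEC
s_1 = Round(s_0, k_0) = 0xCE
s_2 = Round(s_1, k_1) = 0xEB
s_3 = Round(s_2, k_2) = 0xBE
s_4 = Round(s_3, k_3) = 0xE0

0xE0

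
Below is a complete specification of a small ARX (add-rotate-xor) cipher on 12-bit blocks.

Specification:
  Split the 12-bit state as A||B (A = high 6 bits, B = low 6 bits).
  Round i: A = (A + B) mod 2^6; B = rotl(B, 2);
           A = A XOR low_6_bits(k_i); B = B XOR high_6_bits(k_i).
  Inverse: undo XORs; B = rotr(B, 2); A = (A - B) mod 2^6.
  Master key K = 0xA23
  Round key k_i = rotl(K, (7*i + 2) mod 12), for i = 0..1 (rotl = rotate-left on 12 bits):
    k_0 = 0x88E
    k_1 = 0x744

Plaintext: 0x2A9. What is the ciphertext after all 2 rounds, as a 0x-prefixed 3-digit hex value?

0x14D

s_0 = plaintext = 0x2A9
s_1 = Round(s_0, k_0) = 0xF44
s_2 = Round(s_1, k_1) = 0x14D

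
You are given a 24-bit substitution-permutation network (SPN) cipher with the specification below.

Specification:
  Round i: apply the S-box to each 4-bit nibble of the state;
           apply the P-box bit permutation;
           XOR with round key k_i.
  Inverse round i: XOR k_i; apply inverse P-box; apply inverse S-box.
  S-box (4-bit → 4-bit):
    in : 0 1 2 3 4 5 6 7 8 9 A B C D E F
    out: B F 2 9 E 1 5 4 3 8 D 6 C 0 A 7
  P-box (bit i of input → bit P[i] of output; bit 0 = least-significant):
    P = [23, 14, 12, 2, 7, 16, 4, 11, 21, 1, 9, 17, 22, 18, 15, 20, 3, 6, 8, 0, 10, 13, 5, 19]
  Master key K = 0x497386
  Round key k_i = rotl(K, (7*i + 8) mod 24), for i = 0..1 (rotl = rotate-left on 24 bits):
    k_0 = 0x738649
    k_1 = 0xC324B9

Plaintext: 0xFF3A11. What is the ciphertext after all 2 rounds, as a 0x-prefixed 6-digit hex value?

s_0 = plaintext = 0xFF3A11
s_1 = Round(s_0, k_0) = 0x80F9B5
s_2 = Round(s_1, k_1) = 0x0480E0

0x0480E0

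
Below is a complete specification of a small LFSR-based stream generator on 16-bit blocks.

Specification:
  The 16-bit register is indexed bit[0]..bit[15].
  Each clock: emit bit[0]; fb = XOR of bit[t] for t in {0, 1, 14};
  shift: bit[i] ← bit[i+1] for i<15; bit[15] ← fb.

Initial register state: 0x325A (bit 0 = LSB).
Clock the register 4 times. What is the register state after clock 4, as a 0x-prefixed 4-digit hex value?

0xB325

reg_0 = 0x325A
clock 1: out=0, reg = 0x992D
clock 2: out=1, reg = 0xCC96
clock 3: out=0, reg = 0x664B
clock 4: out=1, reg = 0xB325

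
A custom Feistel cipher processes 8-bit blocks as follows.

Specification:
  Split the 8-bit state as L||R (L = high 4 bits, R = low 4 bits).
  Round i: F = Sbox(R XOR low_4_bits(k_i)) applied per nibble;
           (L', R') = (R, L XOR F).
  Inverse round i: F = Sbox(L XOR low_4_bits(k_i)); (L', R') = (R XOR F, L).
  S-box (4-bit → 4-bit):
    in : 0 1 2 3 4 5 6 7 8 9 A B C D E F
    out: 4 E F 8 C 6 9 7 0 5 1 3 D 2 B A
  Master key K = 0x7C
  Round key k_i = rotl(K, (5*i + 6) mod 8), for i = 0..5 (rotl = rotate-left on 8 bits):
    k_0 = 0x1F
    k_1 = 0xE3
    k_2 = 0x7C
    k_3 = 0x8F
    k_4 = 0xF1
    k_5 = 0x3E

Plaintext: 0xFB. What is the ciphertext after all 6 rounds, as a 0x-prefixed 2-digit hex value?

s_0 = plaintext = 0xFB
s_1 = Round(s_0, k_0) = 0xB3
s_2 = Round(s_1, k_1) = 0x3F
s_3 = Round(s_2, k_2) = 0xFB
s_4 = Round(s_3, k_3) = 0xB3
s_5 = Round(s_4, k_4) = 0x34
s_6 = Round(s_5, k_5) = 0x42

0x42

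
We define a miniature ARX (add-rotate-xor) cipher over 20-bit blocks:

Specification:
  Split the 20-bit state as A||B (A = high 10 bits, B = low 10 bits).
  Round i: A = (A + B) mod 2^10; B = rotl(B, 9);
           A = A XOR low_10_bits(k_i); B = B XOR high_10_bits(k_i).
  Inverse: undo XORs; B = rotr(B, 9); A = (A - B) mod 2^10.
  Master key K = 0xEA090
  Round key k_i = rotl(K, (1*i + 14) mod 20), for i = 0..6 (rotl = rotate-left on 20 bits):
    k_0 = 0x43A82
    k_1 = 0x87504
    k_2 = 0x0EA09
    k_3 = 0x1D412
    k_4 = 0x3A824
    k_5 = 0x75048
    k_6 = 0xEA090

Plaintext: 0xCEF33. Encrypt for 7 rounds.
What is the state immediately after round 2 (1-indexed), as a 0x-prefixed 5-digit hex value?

0xA1D56

s_0 = plaintext = 0xCEF33
s_1 = Round(s_0, k_0) = 0x3B297
s_2 = Round(s_1, k_1) = 0xA1D56
s_3 = Round(s_2, k_2) = 0x75091
s_4 = Round(s_3, k_3) = 0x9DE3D
s_5 = Round(s_4, k_4) = 0x243F4
s_6 = Round(s_5, k_5) = 0x3302E
s_7 = Round(s_6, k_6) = 0x1ABBF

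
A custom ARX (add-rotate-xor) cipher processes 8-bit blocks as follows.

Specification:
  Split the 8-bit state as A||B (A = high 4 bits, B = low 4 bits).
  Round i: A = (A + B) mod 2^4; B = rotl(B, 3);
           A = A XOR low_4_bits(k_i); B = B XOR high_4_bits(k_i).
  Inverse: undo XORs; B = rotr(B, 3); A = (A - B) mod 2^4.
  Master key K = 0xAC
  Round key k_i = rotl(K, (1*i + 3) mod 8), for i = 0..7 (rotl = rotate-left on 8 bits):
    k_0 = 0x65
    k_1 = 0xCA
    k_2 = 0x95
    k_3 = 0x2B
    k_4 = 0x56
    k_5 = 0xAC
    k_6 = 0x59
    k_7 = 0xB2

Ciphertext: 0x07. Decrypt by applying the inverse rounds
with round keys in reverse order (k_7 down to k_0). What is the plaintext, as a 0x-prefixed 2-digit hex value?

s_0 = ciphertext = 0x07
s_1 = InvRound(s_0, k_7) = 0x99
s_2 = InvRound(s_1, k_6) = 0x79
s_3 = InvRound(s_2, k_5) = 0x56
s_4 = InvRound(s_3, k_4) = 0xD6
s_5 = InvRound(s_4, k_3) = 0xE8
s_6 = InvRound(s_5, k_2) = 0x92
s_7 = InvRound(s_6, k_1) = 0x6D
s_8 = InvRound(s_7, k_0) = 0xC7

0xC7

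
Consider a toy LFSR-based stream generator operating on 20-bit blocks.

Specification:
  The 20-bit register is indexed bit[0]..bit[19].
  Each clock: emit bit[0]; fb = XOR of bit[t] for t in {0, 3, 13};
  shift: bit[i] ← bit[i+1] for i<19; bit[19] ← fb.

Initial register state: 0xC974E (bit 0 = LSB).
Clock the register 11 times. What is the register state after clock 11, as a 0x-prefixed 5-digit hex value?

reg_0 = 0xC974E
clock 1: out=0, reg = 0xE4BA7
clock 2: out=1, reg = 0xF25D3
clock 3: out=1, reg = 0x792E9
clock 4: out=1, reg = 0x3C974
clock 5: out=0, reg = 0x1E4BA
clock 6: out=0, reg = 0x0F25D
clock 7: out=1, reg = 0x8792E
clock 8: out=0, reg = 0x43C97
clock 9: out=1, reg = 0x21E4B
clock 10: out=1, reg = 0x10F25
clock 11: out=1, reg = 0x88792

0x88792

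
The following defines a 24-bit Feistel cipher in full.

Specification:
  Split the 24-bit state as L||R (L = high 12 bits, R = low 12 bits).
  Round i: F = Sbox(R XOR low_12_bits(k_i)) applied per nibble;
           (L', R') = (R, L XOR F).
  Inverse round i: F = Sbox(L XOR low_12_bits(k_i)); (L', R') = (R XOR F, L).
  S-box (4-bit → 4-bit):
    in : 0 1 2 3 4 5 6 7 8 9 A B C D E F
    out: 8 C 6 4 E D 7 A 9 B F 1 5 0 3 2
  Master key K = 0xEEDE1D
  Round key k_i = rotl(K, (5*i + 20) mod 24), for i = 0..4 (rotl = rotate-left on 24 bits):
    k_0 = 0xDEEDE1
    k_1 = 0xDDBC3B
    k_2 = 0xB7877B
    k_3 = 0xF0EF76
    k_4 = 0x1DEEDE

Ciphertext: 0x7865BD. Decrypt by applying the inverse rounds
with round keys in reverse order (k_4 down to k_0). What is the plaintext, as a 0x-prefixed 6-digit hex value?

0xE53183

s_0 = ciphertext = 0x7865BD
s_1 = InvRound(s_0, k_4) = 0xE64786
s_2 = InvRound(s_1, k_3) = 0xB40E64
s_3 = InvRound(s_2, k_2) = 0xB25B40
s_4 = InvRound(s_3, k_1) = 0x183B25
s_5 = InvRound(s_4, k_0) = 0xE53183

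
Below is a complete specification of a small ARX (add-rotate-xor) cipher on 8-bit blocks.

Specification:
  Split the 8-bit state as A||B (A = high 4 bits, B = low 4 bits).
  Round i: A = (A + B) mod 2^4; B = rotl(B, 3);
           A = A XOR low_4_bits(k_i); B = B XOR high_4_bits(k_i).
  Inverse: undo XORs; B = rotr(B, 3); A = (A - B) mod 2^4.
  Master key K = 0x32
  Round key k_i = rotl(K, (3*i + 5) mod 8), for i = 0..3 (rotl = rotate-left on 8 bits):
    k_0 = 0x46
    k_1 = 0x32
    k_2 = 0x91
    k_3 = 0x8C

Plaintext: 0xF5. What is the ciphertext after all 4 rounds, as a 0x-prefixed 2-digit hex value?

s_0 = plaintext = 0xF5
s_1 = Round(s_0, k_0) = 0x2E
s_2 = Round(s_1, k_1) = 0x24
s_3 = Round(s_2, k_2) = 0x7B
s_4 = Round(s_3, k_3) = 0xE5

0xE5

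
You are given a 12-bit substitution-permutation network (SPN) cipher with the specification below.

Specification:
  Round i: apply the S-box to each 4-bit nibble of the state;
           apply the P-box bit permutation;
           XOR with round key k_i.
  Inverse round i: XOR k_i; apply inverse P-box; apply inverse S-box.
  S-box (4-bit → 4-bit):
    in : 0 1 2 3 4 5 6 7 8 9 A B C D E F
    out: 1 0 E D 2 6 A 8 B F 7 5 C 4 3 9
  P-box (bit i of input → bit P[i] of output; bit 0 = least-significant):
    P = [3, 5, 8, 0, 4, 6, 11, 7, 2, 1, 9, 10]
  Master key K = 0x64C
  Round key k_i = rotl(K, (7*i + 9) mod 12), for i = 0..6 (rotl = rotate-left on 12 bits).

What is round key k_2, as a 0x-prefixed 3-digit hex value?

K = 0x64C
k_0 = rotl(K, (7*0+9) mod 12) = rotl(K, 9) = 0x8C9
k_1 = rotl(K, (7*1+9) mod 12) = rotl(K, 4) = 0x4C6
k_2 = rotl(K, (7*2+9) mod 12) = rotl(K, 11) = 0x326

0x326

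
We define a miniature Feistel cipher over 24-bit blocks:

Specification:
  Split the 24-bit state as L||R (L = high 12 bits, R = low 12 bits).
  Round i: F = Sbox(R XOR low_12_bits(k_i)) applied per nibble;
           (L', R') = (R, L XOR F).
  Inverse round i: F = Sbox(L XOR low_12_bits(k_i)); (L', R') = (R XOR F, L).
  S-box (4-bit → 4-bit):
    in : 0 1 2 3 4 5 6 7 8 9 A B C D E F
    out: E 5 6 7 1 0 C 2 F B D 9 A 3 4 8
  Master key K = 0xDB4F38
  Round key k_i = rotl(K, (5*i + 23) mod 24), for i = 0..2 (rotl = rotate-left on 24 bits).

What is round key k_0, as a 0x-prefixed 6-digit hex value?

K = 0xDB4F38
k_0 = rotl(K, (5*0+23) mod 24) = rotl(K, 23) = 0x6DA79C

0x6DA79C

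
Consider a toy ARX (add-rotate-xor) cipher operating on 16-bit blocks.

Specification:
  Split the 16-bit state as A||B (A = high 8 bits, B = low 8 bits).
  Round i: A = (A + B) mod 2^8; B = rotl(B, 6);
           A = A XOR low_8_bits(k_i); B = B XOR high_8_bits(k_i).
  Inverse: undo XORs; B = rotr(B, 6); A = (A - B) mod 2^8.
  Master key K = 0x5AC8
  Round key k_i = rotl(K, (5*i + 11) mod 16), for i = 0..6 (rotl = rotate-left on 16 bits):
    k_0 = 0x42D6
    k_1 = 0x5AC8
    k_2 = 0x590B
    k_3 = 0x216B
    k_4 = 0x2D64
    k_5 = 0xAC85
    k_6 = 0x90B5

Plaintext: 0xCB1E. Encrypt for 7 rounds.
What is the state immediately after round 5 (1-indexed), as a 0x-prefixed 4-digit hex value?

s_0 = plaintext = 0xCB1E
s_1 = Round(s_0, k_0) = 0x3FC5
s_2 = Round(s_1, k_1) = 0xCC2B
s_3 = Round(s_2, k_2) = 0xFC93
s_4 = Round(s_3, k_3) = 0xE4C5
s_5 = Round(s_4, k_4) = 0xCD5C
s_6 = Round(s_5, k_5) = 0xACBB
s_7 = Round(s_6, k_6) = 0xD27E

0xCD5C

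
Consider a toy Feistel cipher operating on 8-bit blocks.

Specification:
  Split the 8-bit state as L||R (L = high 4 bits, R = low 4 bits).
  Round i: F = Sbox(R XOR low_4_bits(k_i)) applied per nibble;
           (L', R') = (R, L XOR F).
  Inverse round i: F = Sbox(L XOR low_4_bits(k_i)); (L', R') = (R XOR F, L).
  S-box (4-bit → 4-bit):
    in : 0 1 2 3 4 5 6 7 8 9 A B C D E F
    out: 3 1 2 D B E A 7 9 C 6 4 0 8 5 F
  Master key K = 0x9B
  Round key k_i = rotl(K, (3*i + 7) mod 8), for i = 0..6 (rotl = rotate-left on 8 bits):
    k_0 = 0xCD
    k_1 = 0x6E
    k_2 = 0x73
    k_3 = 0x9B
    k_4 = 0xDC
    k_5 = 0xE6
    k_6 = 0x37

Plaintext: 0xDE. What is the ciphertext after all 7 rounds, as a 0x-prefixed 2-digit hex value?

s_0 = plaintext = 0xDE
s_1 = Round(s_0, k_0) = 0xE0
s_2 = Round(s_1, k_1) = 0x0B
s_3 = Round(s_2, k_2) = 0xB9
s_4 = Round(s_3, k_3) = 0x99
s_5 = Round(s_4, k_4) = 0x97
s_6 = Round(s_5, k_5) = 0x78
s_7 = Round(s_6, k_6) = 0x88

0x88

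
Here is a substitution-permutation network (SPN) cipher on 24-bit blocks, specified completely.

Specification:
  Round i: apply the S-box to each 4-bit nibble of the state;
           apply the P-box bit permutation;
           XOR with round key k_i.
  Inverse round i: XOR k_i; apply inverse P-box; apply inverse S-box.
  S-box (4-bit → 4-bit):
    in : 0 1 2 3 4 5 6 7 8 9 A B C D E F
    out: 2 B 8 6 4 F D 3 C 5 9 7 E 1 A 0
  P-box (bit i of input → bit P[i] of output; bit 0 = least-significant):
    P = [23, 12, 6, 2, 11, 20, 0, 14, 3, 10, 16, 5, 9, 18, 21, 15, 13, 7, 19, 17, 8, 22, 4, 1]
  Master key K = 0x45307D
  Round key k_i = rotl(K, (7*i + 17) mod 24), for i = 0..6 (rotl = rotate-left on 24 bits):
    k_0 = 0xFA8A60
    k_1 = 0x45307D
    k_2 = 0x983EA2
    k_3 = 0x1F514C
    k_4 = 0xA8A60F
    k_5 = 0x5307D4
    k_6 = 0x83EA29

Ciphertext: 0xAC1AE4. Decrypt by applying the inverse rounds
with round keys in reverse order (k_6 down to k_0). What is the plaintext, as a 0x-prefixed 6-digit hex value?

0x12EEC2

s_0 = ciphertext = 0xAC1AE4
s_1 = InvRound(s_0, k_6) = 0xF5C98C
s_2 = InvRound(s_1, k_5) = 0x4257A9
s_3 = InvRound(s_2, k_4) = 0x158221
s_4 = InvRound(s_3, k_3) = 0xD8AA8C
s_5 = InvRound(s_4, k_2) = 0xEF21FE
s_6 = InvRound(s_5, k_1) = 0xAC4F47
s_7 = InvRound(s_6, k_0) = 0x12EEC2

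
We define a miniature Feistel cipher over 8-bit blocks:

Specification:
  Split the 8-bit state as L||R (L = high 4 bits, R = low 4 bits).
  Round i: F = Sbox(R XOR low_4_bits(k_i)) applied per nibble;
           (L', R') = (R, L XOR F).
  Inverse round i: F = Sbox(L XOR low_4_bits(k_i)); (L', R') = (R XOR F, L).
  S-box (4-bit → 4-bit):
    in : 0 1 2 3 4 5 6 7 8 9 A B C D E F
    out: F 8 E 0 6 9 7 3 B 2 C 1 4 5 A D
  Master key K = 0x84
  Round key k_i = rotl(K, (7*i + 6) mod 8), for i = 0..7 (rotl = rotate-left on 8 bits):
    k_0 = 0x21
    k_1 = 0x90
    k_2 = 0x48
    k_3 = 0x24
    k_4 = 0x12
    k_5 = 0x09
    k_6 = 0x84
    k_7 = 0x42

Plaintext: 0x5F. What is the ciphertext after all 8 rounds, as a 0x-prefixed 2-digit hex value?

s_0 = plaintext = 0x5F
s_1 = Round(s_0, k_0) = 0xFF
s_2 = Round(s_1, k_1) = 0xF2
s_3 = Round(s_2, k_2) = 0x23
s_4 = Round(s_3, k_3) = 0x31
s_5 = Round(s_4, k_4) = 0x13
s_6 = Round(s_5, k_5) = 0x3D
s_7 = Round(s_6, k_6) = 0xD1
s_8 = Round(s_7, k_7) = 0x1D

0x1D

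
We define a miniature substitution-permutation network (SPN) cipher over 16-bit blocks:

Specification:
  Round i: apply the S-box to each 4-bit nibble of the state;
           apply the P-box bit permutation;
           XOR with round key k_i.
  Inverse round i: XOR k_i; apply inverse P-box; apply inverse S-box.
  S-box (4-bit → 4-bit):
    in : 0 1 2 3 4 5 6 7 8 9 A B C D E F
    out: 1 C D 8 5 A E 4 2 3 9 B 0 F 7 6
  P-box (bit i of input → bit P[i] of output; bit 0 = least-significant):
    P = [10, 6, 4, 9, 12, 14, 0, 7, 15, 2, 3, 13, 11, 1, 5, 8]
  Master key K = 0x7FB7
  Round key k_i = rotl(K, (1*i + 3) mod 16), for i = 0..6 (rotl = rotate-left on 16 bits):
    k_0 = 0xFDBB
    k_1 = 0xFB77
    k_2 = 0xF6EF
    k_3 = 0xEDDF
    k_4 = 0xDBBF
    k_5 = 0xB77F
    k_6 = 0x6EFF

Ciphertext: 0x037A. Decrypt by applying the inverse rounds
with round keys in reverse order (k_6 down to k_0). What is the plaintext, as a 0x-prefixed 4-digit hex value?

0x1CB4

s_0 = ciphertext = 0x037A
s_1 = InvRound(s_0, k_6) = 0xA560
s_2 = InvRound(s_1, k_5) = 0x8F41
s_3 = InvRound(s_2, k_4) = 0xFFBE
s_4 = InvRound(s_3, k_3) = 0x7C45
s_5 = InvRound(s_4, k_2) = 0xE433
s_6 = InvRound(s_5, k_1) = 0xA80B
s_7 = InvRound(s_6, k_0) = 0x1CB4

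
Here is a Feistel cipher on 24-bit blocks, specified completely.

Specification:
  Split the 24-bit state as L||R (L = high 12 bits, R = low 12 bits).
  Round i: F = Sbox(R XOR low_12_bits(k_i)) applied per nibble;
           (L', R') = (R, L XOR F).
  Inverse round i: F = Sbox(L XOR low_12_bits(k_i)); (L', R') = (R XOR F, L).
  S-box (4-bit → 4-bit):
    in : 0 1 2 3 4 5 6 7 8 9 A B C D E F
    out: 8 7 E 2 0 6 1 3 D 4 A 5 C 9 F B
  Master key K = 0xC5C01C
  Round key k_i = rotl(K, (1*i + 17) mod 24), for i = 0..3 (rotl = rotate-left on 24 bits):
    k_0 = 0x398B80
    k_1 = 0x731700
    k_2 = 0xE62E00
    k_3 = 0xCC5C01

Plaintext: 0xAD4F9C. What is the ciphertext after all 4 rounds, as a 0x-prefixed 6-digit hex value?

0x78F3EE

s_0 = plaintext = 0xAD4F9C
s_1 = Round(s_0, k_0) = 0xF9CAA8
s_2 = Round(s_1, k_1) = 0xAA8631
s_3 = Round(s_2, k_2) = 0x63178F
s_4 = Round(s_3, k_3) = 0x78F3EE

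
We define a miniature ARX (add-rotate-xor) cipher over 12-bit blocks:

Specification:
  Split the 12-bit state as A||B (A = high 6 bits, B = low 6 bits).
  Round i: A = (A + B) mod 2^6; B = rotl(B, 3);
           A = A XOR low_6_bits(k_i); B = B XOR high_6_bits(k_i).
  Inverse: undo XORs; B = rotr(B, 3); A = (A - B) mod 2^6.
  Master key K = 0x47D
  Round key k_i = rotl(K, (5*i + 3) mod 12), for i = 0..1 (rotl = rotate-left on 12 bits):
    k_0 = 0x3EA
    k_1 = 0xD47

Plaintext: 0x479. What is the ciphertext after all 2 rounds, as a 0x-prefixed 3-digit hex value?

0x9F5

s_0 = plaintext = 0x479
s_1 = Round(s_0, k_0) = 0x800
s_2 = Round(s_1, k_1) = 0x9F5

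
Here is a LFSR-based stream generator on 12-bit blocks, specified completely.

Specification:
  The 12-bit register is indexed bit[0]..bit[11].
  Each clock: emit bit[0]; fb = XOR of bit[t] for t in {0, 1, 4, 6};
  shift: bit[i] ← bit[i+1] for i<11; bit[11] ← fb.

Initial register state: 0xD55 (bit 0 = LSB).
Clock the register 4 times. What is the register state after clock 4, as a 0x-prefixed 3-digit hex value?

0xFD5

reg_0 = 0xD55
clock 1: out=1, reg = 0xEAA
clock 2: out=0, reg = 0xF55
clock 3: out=1, reg = 0xFAA
clock 4: out=0, reg = 0xFD5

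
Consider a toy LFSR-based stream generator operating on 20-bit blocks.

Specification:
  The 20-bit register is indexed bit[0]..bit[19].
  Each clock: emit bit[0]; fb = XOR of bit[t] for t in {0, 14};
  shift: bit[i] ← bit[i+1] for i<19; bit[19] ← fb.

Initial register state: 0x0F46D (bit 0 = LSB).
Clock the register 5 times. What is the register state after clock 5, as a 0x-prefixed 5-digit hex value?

reg_0 = 0x0F46D
clock 1: out=1, reg = 0x07A36
clock 2: out=0, reg = 0x83D1B
clock 3: out=1, reg = 0xC1E8D
clock 4: out=1, reg = 0xE0F46
clock 5: out=0, reg = 0x707A3

0x707A3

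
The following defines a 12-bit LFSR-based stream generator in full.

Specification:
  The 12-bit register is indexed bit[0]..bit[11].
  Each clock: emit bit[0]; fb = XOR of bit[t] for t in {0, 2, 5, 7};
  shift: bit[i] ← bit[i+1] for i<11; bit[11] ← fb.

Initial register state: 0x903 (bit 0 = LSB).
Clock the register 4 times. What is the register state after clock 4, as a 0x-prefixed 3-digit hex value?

0x990

reg_0 = 0x903
clock 1: out=1, reg = 0xC81
clock 2: out=1, reg = 0x640
clock 3: out=0, reg = 0x320
clock 4: out=0, reg = 0x990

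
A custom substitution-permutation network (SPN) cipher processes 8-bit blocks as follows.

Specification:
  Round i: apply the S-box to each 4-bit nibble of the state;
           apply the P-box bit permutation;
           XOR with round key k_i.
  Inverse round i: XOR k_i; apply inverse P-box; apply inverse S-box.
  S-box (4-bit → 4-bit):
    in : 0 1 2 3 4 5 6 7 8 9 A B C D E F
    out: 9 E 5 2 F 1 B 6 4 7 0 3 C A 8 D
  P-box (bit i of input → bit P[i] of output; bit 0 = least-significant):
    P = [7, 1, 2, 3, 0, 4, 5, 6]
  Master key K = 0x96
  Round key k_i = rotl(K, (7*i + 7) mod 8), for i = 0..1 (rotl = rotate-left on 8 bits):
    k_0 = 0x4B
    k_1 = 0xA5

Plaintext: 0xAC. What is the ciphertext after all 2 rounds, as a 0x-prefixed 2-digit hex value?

0xD2

s_0 = plaintext = 0xAC
s_1 = Round(s_0, k_0) = 0x47
s_2 = Round(s_1, k_1) = 0xD2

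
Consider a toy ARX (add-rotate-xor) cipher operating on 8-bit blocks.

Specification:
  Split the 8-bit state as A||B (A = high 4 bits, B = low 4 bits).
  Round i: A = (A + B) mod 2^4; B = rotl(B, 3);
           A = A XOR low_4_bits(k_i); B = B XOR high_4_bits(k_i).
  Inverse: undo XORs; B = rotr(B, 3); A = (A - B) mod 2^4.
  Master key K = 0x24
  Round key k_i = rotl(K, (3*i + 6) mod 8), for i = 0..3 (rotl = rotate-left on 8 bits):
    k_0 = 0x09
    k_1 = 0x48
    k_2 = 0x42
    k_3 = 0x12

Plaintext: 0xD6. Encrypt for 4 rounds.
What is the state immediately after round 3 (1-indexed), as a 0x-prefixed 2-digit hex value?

s_0 = plaintext = 0xD6
s_1 = Round(s_0, k_0) = 0xA3
s_2 = Round(s_1, k_1) = 0x5D
s_3 = Round(s_2, k_2) = 0x0A
s_4 = Round(s_3, k_3) = 0x84

0x0A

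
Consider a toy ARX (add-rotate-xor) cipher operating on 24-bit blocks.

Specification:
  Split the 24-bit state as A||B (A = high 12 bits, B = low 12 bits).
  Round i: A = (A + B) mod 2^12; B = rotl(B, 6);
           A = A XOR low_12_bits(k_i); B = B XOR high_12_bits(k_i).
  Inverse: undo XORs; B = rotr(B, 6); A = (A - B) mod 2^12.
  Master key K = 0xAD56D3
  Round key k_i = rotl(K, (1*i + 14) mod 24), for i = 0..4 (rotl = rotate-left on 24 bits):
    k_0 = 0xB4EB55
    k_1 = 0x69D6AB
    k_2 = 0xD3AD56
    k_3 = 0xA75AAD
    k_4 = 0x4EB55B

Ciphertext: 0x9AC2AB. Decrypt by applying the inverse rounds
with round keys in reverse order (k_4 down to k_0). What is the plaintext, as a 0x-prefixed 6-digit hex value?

s_0 = ciphertext = 0x9AC2AB
s_1 = InvRound(s_0, k_4) = 0xCDE019
s_2 = InvRound(s_1, k_3) = 0xB4AB29
s_3 = InvRound(s_2, k_2) = 0x1444D8
s_4 = InvRound(s_3, k_1) = 0x6A6149
s_5 = InvRound(s_4, k_0) = 0xC0B1E8

0xC0B1E8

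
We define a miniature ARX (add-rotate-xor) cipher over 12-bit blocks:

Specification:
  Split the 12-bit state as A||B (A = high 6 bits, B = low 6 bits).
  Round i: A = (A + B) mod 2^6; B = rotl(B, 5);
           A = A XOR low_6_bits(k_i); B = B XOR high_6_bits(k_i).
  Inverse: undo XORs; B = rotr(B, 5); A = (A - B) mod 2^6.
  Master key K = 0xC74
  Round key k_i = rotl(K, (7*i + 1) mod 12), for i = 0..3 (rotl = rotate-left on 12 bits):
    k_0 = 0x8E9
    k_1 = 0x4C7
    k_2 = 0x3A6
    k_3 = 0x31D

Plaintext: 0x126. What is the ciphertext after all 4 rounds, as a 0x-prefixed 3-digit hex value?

s_0 = plaintext = 0x126
s_1 = Round(s_0, k_0) = 0x0F0
s_2 = Round(s_1, k_1) = 0xD0B
s_3 = Round(s_2, k_2) = 0x66B
s_4 = Round(s_3, k_3) = 0x679

0x679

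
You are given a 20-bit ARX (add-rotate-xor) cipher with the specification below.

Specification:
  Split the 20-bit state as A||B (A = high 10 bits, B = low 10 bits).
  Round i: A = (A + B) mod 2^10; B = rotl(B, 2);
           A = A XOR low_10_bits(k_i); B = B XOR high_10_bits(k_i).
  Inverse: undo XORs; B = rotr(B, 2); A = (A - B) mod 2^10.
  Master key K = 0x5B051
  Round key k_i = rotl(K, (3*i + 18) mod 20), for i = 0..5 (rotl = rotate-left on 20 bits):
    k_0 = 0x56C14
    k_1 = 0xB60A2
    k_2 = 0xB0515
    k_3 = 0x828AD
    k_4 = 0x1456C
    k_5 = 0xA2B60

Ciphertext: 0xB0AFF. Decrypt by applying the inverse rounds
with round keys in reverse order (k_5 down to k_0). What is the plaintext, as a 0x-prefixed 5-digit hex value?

0x47006

s_0 = ciphertext = 0xB0AFF
s_1 = InvRound(s_0, k_5) = 0x2151D
s_2 = InvRound(s_1, k_4) = 0x65853
s_3 = InvRound(s_2, k_3) = 0xE9596
s_4 = InvRound(s_3, k_2) = 0xB6FD5
s_5 = InvRound(s_4, k_1) = 0x4D943
s_6 = InvRound(s_5, k_0) = 0x47006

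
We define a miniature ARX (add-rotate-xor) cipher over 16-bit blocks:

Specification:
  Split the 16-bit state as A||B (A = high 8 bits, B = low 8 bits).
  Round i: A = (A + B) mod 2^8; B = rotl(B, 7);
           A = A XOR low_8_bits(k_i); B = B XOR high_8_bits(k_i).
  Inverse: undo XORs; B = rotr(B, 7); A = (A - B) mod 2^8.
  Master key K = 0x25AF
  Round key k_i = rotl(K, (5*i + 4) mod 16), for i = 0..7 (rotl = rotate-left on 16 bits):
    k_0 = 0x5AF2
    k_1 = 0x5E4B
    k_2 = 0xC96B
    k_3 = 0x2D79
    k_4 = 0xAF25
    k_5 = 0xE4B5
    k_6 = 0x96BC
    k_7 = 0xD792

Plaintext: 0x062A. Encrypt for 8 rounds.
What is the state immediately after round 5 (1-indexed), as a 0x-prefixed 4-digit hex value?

0xEE74

s_0 = plaintext = 0x062A
s_1 = Round(s_0, k_0) = 0xC24F
s_2 = Round(s_1, k_1) = 0x5AF9
s_3 = Round(s_2, k_2) = 0x3835
s_4 = Round(s_3, k_3) = 0x14B7
s_5 = Round(s_4, k_4) = 0xEE74
s_6 = Round(s_5, k_5) = 0xD7DE
s_7 = Round(s_6, k_6) = 0x09F9
s_8 = Round(s_7, k_7) = 0x902B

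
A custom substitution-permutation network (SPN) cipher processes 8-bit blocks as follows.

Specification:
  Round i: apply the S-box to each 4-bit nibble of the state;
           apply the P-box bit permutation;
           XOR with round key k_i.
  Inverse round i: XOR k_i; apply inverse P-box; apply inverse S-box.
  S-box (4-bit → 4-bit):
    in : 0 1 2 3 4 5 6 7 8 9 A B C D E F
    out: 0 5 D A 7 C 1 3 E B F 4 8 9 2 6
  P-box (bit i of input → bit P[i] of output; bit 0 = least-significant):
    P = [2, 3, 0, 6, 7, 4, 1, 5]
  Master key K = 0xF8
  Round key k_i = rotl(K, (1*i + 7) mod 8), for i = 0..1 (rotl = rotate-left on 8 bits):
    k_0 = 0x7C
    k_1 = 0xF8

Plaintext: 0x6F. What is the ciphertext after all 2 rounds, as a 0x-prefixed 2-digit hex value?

s_0 = plaintext = 0x6F
s_1 = Round(s_0, k_0) = 0xF5
s_2 = Round(s_1, k_1) = 0xAB

0xAB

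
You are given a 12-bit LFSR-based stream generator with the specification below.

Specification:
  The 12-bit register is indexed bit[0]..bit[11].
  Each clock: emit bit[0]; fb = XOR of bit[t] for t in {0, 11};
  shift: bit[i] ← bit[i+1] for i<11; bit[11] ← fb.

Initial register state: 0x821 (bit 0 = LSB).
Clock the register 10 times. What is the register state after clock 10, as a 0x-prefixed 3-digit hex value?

reg_0 = 0x821
clock 1: out=1, reg = 0x410
clock 2: out=0, reg = 0x208
clock 3: out=0, reg = 0x104
clock 4: out=0, reg = 0x082
clock 5: out=0, reg = 0x041
clock 6: out=1, reg = 0x820
clock 7: out=0, reg = 0xC10
clock 8: out=0, reg = 0xE08
clock 9: out=0, reg = 0xF04
clock 10: out=0, reg = 0xF82

0xF82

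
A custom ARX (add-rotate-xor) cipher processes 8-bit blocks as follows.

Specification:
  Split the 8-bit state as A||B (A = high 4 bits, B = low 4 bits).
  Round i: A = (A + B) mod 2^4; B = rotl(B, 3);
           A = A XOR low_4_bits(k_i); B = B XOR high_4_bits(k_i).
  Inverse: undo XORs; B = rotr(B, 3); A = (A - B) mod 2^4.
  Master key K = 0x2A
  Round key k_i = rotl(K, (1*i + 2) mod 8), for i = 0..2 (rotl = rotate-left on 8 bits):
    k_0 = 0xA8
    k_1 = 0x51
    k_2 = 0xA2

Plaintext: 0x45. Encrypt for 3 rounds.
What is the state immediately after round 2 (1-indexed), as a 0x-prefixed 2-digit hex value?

0x05

s_0 = plaintext = 0x45
s_1 = Round(s_0, k_0) = 0x10
s_2 = Round(s_1, k_1) = 0x05
s_3 = Round(s_2, k_2) = 0x70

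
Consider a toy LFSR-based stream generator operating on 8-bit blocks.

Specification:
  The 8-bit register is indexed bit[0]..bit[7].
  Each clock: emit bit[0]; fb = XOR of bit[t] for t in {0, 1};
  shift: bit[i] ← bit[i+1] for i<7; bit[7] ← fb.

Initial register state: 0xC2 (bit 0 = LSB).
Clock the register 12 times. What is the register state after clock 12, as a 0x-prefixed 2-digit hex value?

reg_0 = 0xC2
clock 1: out=0, reg = 0xE1
clock 2: out=1, reg = 0xF0
clock 3: out=0, reg = 0x78
clock 4: out=0, reg = 0x3C
clock 5: out=0, reg = 0x1E
clock 6: out=0, reg = 0x8F
clock 7: out=1, reg = 0x47
clock 8: out=1, reg = 0x23
clock 9: out=1, reg = 0x11
clock 10: out=1, reg = 0x88
clock 11: out=0, reg = 0x44
clock 12: out=0, reg = 0x22

0x22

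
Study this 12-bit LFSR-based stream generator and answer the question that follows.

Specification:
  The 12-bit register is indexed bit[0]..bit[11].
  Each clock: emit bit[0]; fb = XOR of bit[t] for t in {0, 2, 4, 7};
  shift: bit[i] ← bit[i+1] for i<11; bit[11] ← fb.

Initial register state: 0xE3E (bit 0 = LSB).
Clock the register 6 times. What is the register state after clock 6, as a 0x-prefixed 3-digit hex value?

reg_0 = 0xE3E
clock 1: out=0, reg = 0x71F
clock 2: out=1, reg = 0xB8F
clock 3: out=1, reg = 0xDC7
clock 4: out=1, reg = 0xEE3
clock 5: out=1, reg = 0x771
clock 6: out=1, reg = 0x3B8

0x3B8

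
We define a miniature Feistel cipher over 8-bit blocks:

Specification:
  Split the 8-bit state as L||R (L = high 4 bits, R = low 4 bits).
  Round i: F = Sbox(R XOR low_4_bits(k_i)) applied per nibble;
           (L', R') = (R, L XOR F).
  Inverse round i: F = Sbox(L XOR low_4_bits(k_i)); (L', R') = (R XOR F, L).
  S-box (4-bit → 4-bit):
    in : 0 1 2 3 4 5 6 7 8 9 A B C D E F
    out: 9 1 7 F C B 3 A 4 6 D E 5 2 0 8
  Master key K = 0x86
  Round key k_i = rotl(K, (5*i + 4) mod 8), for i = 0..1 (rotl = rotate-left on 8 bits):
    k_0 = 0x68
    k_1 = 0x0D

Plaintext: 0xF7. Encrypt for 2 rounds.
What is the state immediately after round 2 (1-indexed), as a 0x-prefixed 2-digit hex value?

0x7A

s_0 = plaintext = 0xF7
s_1 = Round(s_0, k_0) = 0x77
s_2 = Round(s_1, k_1) = 0x7A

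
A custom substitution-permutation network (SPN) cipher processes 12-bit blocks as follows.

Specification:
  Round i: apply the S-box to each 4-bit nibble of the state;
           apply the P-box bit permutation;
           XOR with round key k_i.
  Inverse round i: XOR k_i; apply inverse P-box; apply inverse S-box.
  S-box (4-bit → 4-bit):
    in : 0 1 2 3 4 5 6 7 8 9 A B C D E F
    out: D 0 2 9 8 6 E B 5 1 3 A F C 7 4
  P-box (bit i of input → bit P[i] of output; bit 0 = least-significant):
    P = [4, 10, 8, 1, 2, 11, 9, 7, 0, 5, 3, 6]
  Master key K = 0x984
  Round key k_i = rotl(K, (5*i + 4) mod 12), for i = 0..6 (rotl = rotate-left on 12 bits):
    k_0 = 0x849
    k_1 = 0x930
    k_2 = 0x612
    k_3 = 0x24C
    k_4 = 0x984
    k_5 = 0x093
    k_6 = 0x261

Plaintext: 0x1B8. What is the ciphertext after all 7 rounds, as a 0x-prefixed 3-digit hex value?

0xB8F

s_0 = plaintext = 0x1B8
s_1 = Round(s_0, k_0) = 0x1D9
s_2 = Round(s_1, k_1) = 0xBA0
s_3 = Round(s_2, k_2) = 0xF64
s_4 = Round(s_3, k_3) = 0x8C6
s_5 = Round(s_4, k_4) = 0x60B
s_6 = Round(s_5, k_5) = 0x67D
s_7 = Round(s_6, k_6) = 0xB8F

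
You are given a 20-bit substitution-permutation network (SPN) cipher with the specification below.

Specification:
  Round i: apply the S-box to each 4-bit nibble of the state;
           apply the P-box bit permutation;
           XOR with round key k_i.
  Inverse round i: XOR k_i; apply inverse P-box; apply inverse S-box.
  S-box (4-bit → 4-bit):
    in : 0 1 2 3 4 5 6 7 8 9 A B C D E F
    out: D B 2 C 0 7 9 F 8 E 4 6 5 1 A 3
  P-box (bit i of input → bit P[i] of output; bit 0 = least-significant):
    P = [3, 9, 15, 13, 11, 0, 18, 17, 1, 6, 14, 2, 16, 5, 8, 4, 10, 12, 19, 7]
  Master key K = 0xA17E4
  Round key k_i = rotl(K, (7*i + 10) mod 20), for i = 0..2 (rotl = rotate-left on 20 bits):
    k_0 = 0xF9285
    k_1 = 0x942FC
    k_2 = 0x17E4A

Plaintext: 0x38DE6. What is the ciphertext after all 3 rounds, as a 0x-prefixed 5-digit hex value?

s_0 = plaintext = 0x38DE6
s_1 = Round(s_0, k_0) = 0x5B21E
s_2 = Round(s_1, k_1) = 0x37D9D
s_3 = Round(s_2, k_2) = 0xE7FF1

0xE7FF1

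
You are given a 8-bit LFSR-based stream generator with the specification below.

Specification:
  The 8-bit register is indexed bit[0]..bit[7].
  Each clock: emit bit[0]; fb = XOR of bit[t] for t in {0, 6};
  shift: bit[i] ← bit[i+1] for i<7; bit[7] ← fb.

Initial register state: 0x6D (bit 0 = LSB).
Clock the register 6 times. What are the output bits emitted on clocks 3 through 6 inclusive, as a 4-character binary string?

reg_0 = 0x6D
clock 1: out=1, reg = 0x36
clock 2: out=0, reg = 0x1B
clock 3: out=1, reg = 0x8D
clock 4: out=1, reg = 0xC6
clock 5: out=0, reg = 0xE3
clock 6: out=1, reg = 0x71

1101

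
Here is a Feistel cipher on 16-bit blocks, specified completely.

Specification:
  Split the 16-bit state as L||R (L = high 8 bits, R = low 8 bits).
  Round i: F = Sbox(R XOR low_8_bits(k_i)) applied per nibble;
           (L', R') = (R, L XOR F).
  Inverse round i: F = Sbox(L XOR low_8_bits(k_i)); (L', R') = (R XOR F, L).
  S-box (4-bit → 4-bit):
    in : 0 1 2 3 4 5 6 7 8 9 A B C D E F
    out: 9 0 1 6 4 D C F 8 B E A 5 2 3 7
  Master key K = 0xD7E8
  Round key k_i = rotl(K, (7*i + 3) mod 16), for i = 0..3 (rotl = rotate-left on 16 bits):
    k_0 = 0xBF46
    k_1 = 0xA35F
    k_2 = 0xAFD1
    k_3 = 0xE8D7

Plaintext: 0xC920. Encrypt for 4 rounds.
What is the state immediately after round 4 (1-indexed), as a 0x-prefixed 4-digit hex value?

0x12A3

s_0 = plaintext = 0xC920
s_1 = Round(s_0, k_0) = 0x2005
s_2 = Round(s_1, k_1) = 0x05FE
s_3 = Round(s_2, k_2) = 0xFE12
s_4 = Round(s_3, k_3) = 0x12A3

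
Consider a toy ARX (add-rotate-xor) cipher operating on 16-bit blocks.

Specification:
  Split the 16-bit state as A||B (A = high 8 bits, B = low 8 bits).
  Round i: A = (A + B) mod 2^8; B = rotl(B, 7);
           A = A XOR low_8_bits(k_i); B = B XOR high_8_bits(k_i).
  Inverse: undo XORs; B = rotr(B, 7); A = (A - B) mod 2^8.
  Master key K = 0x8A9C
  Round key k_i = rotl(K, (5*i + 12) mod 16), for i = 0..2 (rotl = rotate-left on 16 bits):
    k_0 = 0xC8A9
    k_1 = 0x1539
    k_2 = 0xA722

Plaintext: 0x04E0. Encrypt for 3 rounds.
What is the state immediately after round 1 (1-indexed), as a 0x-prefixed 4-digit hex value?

0x4DB8

s_0 = plaintext = 0x04E0
s_1 = Round(s_0, k_0) = 0x4DB8
s_2 = Round(s_1, k_1) = 0x3C49
s_3 = Round(s_2, k_2) = 0xA703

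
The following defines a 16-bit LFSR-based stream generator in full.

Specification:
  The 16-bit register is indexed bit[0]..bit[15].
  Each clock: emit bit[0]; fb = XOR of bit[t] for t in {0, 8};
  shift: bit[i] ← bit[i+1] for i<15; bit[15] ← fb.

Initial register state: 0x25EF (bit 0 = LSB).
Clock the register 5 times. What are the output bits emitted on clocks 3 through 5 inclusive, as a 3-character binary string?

reg_0 = 0x25EF
clock 1: out=1, reg = 0x12F7
clock 2: out=1, reg = 0x897B
clock 3: out=1, reg = 0x44BD
clock 4: out=1, reg = 0xA25E
clock 5: out=0, reg = 0x512F

110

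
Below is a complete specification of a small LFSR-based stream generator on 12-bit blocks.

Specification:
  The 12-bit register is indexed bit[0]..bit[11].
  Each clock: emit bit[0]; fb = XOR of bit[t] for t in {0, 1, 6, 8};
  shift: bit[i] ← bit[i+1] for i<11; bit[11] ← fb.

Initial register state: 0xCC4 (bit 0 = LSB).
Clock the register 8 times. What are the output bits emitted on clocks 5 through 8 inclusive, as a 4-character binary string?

0011

reg_0 = 0xCC4
clock 1: out=0, reg = 0xE62
clock 2: out=0, reg = 0x731
clock 3: out=1, reg = 0x398
clock 4: out=0, reg = 0x9CC
clock 5: out=0, reg = 0x4E6
clock 6: out=0, reg = 0x273
clock 7: out=1, reg = 0x939
clock 8: out=1, reg = 0x49C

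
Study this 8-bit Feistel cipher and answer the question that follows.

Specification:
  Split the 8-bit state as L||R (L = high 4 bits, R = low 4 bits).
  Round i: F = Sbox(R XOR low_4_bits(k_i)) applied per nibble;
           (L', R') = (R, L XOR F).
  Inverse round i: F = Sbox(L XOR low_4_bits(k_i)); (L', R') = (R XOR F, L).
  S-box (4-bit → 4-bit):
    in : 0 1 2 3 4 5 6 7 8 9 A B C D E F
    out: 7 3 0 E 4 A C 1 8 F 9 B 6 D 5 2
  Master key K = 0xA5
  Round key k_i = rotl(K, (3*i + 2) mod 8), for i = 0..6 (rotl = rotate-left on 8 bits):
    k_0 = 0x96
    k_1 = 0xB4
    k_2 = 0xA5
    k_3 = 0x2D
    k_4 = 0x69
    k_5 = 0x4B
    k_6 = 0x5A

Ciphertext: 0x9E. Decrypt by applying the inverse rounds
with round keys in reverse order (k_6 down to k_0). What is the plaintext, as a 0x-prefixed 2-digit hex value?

0x6A

s_0 = ciphertext = 0x9E
s_1 = InvRound(s_0, k_6) = 0x09
s_2 = InvRound(s_1, k_5) = 0x20
s_3 = InvRound(s_2, k_4) = 0xB2
s_4 = InvRound(s_3, k_3) = 0xEB
s_5 = InvRound(s_4, k_2) = 0x0E
s_6 = InvRound(s_5, k_1) = 0xA0
s_7 = InvRound(s_6, k_0) = 0x6A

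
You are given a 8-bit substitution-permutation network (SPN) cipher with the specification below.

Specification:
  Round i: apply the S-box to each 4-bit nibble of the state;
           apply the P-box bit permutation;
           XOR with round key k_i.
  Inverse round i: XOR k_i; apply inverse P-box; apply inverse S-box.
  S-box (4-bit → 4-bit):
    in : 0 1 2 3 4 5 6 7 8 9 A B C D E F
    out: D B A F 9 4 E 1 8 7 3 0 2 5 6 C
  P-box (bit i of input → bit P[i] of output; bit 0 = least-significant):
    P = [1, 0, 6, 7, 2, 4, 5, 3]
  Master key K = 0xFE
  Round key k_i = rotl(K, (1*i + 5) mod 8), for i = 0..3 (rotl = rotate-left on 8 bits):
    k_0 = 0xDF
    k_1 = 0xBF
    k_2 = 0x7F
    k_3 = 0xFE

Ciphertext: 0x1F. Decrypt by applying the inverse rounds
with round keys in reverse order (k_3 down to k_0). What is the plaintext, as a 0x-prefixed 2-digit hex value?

0xDD

s_0 = ciphertext = 0x1F
s_1 = InvRound(s_0, k_3) = 0x56
s_2 = InvRound(s_1, k_2) = 0xFC
s_3 = InvRound(s_2, k_1) = 0xB9
s_4 = InvRound(s_3, k_0) = 0xDD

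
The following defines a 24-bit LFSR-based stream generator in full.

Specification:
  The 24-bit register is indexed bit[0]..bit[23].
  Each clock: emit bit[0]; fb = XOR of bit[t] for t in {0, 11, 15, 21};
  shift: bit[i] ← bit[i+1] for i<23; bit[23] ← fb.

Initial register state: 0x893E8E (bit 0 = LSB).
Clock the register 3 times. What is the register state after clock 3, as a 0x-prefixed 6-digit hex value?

0xF127D1

reg_0 = 0x893E8E
clock 1: out=0, reg = 0xC49F47
clock 2: out=1, reg = 0xE24FA3
clock 3: out=1, reg = 0xF127D1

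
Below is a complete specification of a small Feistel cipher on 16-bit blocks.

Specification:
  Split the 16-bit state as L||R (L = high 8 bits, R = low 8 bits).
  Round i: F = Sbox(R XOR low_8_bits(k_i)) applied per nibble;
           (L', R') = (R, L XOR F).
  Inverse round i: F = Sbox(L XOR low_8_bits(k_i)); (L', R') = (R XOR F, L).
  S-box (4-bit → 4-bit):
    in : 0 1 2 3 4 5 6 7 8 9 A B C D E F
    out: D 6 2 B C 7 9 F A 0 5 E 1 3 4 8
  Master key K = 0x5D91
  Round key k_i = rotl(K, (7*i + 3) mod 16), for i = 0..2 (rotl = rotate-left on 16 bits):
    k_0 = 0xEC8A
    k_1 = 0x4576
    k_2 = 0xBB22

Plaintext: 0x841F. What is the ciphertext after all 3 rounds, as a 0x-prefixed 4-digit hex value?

s_0 = plaintext = 0x841F
s_1 = Round(s_0, k_0) = 0x1F83
s_2 = Round(s_1, k_1) = 0x8398
s_3 = Round(s_2, k_2) = 0x9866

0x9866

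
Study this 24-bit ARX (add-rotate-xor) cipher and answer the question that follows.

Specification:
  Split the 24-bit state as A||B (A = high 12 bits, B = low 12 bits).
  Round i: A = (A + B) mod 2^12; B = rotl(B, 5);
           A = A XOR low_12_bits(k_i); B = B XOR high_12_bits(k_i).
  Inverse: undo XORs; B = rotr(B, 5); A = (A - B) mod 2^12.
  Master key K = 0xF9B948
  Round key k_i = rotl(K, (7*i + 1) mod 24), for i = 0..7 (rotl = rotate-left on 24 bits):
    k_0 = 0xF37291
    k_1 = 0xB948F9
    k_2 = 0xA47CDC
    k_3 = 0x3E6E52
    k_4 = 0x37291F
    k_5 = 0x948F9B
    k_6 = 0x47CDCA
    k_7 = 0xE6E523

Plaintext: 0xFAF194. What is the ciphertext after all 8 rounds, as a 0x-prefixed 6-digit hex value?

s_0 = plaintext = 0xFAF194
s_1 = Round(s_0, k_0) = 0x3D2DB4
s_2 = Round(s_1, k_1) = 0x97FD0F
s_3 = Round(s_2, k_2) = 0xA52BBD
s_4 = Round(s_3, k_3) = 0x85D451
s_5 = Round(s_4, k_4) = 0x5B195A
s_6 = Round(s_5, k_5) = 0x09021A
s_7 = Round(s_6, k_6) = 0xF60738
s_8 = Round(s_7, k_7) = 0x3BB960

0x3BB960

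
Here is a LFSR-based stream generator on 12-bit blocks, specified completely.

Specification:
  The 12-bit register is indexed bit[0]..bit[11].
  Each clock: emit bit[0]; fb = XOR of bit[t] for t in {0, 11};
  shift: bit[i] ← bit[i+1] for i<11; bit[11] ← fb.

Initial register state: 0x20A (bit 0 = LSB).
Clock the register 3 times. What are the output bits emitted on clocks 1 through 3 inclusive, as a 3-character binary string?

010

reg_0 = 0x20A
clock 1: out=0, reg = 0x105
clock 2: out=1, reg = 0x882
clock 3: out=0, reg = 0xC41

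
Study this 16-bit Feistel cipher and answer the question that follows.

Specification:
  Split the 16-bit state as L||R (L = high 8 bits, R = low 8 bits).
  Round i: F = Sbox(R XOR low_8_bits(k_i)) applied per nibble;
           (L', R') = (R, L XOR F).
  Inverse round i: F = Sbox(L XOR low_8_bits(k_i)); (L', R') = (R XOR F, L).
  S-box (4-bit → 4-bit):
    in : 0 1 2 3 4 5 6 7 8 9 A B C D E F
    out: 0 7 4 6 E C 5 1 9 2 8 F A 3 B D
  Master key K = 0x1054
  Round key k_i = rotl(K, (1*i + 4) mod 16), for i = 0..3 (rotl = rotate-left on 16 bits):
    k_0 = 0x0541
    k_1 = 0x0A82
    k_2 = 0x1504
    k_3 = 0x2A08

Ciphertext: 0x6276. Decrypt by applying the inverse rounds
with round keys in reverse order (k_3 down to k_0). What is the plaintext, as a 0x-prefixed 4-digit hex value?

s_0 = ciphertext = 0x6276
s_1 = InvRound(s_0, k_3) = 0x2E62
s_2 = InvRound(s_1, k_2) = 0x2A2E
s_3 = InvRound(s_2, k_1) = 0xA72A
s_4 = InvRound(s_3, k_0) = 0x9FA7

0x9FA7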